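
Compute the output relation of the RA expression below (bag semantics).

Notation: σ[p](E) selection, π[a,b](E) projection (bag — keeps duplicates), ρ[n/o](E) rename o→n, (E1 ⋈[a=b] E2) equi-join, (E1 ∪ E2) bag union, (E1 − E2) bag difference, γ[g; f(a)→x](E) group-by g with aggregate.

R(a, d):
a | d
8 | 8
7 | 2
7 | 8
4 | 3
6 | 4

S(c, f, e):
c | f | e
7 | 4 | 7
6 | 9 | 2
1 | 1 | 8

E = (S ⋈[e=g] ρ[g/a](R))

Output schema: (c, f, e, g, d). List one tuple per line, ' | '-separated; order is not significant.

Subexpression sizes:
  S → 3
  R → 5
  ρ[g/a](R) → 5
  (S ⋈[e=g] ρ[g/a](R)) → 3

== RESULT ==
c | f | e | g | d
1 | 1 | 8 | 8 | 8
7 | 4 | 7 | 7 | 2
7 | 4 | 7 | 7 | 8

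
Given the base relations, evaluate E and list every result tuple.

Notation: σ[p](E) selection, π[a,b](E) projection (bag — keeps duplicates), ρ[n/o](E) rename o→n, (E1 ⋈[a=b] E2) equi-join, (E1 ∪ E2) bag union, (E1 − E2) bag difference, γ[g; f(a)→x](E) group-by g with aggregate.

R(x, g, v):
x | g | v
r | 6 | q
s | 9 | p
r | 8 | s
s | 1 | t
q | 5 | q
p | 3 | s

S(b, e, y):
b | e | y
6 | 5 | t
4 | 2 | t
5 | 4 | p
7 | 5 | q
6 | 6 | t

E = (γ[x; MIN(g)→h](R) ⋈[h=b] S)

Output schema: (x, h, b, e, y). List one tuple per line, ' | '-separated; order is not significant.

Per-node cardinality:
  R → 6
  γ[x; MIN(g)→h](R) → 4
  S → 5
  (γ[x; MIN(g)→h](R) ⋈[h=b] S) → 3

== RESULT ==
x | h | b | e | y
q | 5 | 5 | 4 | p
r | 6 | 6 | 5 | t
r | 6 | 6 | 6 | t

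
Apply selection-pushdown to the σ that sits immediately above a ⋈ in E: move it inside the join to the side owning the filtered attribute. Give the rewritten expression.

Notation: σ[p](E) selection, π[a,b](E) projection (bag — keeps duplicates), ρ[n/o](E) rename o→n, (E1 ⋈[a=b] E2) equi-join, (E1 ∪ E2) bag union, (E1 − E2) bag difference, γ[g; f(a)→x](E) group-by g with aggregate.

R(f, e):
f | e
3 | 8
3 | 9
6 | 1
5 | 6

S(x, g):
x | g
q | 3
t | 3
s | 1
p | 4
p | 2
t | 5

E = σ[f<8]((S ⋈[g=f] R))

σ filters on f, owned by the right side.
E' = (S ⋈[g=f] σ[f<8](R))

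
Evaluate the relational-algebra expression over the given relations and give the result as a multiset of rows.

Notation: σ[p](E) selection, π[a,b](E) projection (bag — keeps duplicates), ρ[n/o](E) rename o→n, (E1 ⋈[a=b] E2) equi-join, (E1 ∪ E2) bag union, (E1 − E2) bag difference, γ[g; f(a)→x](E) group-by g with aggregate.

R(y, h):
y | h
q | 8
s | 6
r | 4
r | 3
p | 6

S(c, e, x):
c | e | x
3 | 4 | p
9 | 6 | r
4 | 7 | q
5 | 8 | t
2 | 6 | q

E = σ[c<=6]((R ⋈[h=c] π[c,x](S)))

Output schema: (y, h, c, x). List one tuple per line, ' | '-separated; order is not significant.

Stepwise |·|:
  R → 5
  S → 5
  π[c,x](S) → 5
  (R ⋈[h=c] π[c,x](S)) → 2
  σ[c<=6]((R ⋈[h=c] π[c,x](S))) → 2

== RESULT ==
y | h | c | x
r | 3 | 3 | p
r | 4 | 4 | q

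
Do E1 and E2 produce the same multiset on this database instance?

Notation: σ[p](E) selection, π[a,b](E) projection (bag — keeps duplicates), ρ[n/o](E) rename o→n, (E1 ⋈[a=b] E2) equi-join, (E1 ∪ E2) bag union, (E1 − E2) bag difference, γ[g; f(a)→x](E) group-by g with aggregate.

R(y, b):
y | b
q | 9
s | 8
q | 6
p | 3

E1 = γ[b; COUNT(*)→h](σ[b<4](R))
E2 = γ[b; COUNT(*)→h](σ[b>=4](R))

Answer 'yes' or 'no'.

E1 row counts bottom-up:
  R → 4
  σ[b<4](R) → 1
  γ[b; COUNT(*)→h](σ[b<4](R)) → 1
E2 row counts bottom-up:
  R → 4
  σ[b>=4](R) → 3
  γ[b; COUNT(*)→h](σ[b>=4](R)) → 3

E1 result:
b | h
3 | 1
E2 result:
b | h
6 | 1
8 | 1
9 | 1
Witness: (3, 1) appears 1× in E1 but 0× in E2.

no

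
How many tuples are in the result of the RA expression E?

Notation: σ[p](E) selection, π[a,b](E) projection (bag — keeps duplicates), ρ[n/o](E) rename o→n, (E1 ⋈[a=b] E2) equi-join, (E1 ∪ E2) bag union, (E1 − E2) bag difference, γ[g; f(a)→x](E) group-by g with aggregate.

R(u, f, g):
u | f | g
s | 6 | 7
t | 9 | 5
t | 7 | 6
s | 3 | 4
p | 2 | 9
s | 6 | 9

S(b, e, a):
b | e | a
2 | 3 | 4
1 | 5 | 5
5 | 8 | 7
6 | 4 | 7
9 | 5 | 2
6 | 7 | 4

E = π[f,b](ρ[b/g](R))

Stepwise |·|:
  R → 6
  ρ[b/g](R) → 6
  π[f,b](ρ[b/g](R)) → 6

|E| = 6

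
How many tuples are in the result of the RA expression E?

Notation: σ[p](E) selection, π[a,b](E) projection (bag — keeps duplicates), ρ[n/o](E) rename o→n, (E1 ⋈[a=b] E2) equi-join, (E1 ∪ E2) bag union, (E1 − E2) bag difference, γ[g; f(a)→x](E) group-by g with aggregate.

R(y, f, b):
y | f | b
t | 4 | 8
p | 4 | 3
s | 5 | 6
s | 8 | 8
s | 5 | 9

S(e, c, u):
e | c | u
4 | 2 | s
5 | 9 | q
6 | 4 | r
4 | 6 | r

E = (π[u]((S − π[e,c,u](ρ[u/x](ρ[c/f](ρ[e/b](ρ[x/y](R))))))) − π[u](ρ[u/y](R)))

Subexpression sizes:
  S → 4
  R → 5
  ρ[x/y](R) → 5
  ρ[e/b](ρ[x/y](R)) → 5
  ρ[c/f](ρ[e/b](ρ[x/y](R))) → 5
  ρ[u/x](ρ[c/f](ρ[e/b](ρ[x/y](R)))) → 5
  π[e,c,u](ρ[u/x](ρ[c/f](ρ[e/b](ρ[x/y](R))))) → 5
  (S − π[e,c,u](ρ[u/x](ρ[c/f](ρ[e/b](ρ[x/y](R)))))) → 4
  π[u]((S − π[e,c,u](ρ[u/x](ρ[c/f](ρ[e/b](ρ[x/y](R))))))) → 4
  R → 5
  ρ[u/y](R) → 5
  π[u](ρ[u/y](R)) → 5
  (π[u]((S − π[e,c,u](ρ[u/x](ρ[c/f](ρ[e/b](ρ[x/y](R))))))) − π[u](ρ[u/y](R))) → 3

|E| = 3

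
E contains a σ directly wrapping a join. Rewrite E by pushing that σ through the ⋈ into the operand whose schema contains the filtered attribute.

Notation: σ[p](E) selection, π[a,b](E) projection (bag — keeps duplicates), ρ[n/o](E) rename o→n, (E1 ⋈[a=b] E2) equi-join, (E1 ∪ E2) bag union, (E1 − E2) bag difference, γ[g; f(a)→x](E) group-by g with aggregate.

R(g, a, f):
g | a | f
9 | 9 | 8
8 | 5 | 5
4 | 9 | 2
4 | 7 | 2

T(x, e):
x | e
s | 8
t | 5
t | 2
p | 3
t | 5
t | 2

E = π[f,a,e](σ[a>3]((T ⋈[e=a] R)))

σ filters on a, owned by the right side.
E' = π[f,a,e]((T ⋈[e=a] σ[a>3](R)))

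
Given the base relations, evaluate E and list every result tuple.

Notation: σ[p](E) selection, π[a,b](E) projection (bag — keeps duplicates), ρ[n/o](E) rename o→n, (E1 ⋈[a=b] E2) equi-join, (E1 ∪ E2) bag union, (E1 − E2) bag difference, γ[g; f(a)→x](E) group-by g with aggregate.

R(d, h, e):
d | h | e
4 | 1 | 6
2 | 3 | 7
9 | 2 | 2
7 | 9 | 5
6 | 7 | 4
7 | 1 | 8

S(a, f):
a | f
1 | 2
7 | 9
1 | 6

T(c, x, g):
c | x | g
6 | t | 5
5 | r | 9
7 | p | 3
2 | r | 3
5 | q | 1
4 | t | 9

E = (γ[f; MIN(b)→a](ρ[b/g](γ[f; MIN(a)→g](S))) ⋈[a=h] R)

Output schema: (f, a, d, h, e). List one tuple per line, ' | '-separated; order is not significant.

Row counts bottom-up:
  S → 3
  γ[f; MIN(a)→g](S) → 3
  ρ[b/g](γ[f; MIN(a)→g](S)) → 3
  γ[f; MIN(b)→a](ρ[b/g](γ[f; MIN(a)→g](S))) → 3
  R → 6
  (γ[f; MIN(b)→a](ρ[b/g](γ[f; MIN(a)→g](S))) ⋈[a=h] R) → 5

== RESULT ==
f | a | d | h | e
2 | 1 | 4 | 1 | 6
2 | 1 | 7 | 1 | 8
6 | 1 | 4 | 1 | 6
6 | 1 | 7 | 1 | 8
9 | 7 | 6 | 7 | 4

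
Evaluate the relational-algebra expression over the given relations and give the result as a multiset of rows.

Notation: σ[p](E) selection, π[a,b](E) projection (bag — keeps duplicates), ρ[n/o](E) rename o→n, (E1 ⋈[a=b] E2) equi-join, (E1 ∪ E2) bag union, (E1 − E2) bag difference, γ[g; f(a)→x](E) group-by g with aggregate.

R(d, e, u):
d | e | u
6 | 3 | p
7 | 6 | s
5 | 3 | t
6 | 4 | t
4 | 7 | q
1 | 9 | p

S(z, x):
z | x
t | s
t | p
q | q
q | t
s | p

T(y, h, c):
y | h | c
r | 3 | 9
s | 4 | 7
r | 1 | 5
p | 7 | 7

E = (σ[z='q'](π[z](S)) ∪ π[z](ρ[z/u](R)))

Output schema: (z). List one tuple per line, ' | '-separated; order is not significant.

Row counts bottom-up:
  S → 5
  π[z](S) → 5
  σ[z='q'](π[z](S)) → 2
  R → 6
  ρ[z/u](R) → 6
  π[z](ρ[z/u](R)) → 6
  (σ[z='q'](π[z](S)) ∪ π[z](ρ[z/u](R))) → 8

== RESULT ==
z
p
p
q
q
q
s
t
t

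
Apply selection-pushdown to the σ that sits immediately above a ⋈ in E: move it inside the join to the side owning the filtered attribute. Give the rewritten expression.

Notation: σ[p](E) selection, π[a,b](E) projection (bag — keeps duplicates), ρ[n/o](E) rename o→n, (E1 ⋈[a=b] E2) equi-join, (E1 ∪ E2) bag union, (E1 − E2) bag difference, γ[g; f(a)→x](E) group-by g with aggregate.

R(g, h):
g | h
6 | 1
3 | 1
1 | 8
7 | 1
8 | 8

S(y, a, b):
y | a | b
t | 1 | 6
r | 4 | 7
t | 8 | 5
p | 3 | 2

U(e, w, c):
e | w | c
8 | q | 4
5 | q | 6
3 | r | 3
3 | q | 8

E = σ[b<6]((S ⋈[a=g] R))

σ filters on b, owned by the left side.
E' = (σ[b<6](S) ⋈[a=g] R)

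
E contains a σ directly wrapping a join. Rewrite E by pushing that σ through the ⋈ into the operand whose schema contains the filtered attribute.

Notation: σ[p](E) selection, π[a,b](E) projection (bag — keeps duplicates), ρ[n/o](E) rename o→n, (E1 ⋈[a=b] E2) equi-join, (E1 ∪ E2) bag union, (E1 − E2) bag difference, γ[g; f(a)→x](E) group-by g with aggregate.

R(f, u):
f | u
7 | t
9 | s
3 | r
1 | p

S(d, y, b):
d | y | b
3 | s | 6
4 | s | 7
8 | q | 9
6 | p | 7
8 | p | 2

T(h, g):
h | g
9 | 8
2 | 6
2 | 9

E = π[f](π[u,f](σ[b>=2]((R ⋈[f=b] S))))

σ filters on b, owned by the right side.
E' = π[f](π[u,f]((R ⋈[f=b] σ[b>=2](S))))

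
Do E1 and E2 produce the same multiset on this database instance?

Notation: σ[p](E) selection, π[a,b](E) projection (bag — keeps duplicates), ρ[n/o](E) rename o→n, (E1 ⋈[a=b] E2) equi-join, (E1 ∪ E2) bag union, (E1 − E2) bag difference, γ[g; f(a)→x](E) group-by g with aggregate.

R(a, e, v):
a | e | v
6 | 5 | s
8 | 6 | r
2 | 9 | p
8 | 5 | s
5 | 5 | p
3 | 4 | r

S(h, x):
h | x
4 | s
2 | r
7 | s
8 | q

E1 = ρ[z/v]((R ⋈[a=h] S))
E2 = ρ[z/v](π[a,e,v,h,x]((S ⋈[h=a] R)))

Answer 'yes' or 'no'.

E1 subexpression sizes:
  R → 6
  S → 4
  (R ⋈[a=h] S) → 3
  ρ[z/v]((R ⋈[a=h] S)) → 3
E2 subexpression sizes:
  S → 4
  R → 6
  (S ⋈[h=a] R) → 3
  π[a,e,v,h,x]((S ⋈[h=a] R)) → 3
  ρ[z/v](π[a,e,v,h,x]((S ⋈[h=a] R))) → 3

E1 and E2 produce the same multiset:
a | e | z | h | x
2 | 9 | p | 2 | r
8 | 5 | s | 8 | q
8 | 6 | r | 8 | q

yes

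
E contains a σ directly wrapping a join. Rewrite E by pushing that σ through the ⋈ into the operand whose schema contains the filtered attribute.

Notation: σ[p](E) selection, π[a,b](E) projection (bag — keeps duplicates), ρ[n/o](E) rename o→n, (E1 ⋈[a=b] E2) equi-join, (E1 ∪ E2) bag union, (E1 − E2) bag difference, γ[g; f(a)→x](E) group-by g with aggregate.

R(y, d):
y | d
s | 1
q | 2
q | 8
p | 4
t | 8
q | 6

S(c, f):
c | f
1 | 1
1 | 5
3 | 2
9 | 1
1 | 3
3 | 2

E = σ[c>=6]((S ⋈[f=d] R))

σ filters on c, owned by the left side.
E' = (σ[c>=6](S) ⋈[f=d] R)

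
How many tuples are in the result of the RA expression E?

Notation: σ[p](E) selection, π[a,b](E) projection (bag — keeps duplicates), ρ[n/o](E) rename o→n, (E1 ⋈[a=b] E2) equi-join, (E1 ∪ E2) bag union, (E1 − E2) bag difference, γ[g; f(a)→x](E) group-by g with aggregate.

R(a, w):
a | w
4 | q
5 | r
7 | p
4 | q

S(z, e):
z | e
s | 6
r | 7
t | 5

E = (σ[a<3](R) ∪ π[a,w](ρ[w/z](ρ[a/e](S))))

Subexpression sizes:
  R → 4
  σ[a<3](R) → 0
  S → 3
  ρ[a/e](S) → 3
  ρ[w/z](ρ[a/e](S)) → 3
  π[a,w](ρ[w/z](ρ[a/e](S))) → 3
  (σ[a<3](R) ∪ π[a,w](ρ[w/z](ρ[a/e](S)))) → 3

|E| = 3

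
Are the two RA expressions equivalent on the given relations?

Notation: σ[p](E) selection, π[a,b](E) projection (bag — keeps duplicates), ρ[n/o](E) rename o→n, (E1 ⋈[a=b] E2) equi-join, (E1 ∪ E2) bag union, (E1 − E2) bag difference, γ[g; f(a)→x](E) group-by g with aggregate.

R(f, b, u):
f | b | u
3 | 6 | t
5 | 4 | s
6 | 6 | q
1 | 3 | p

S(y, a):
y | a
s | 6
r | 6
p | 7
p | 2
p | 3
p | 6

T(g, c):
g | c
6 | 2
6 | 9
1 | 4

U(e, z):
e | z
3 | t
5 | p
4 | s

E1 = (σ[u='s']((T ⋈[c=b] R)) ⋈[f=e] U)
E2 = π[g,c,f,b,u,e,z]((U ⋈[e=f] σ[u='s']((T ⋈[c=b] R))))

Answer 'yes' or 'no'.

E1 subexpression sizes:
  T → 3
  R → 4
  (T ⋈[c=b] R) → 1
  σ[u='s']((T ⋈[c=b] R)) → 1
  U → 3
  (σ[u='s']((T ⋈[c=b] R)) ⋈[f=e] U) → 1
E2 subexpression sizes:
  U → 3
  T → 3
  R → 4
  (T ⋈[c=b] R) → 1
  σ[u='s']((T ⋈[c=b] R)) → 1
  (U ⋈[e=f] σ[u='s']((T ⋈[c=b] R))) → 1
  π[g,c,f,b,u,e,z]((U ⋈[e=f] σ[u='s']((T ⋈[c=b] R)))) → 1

E1 and E2 produce the same multiset:
g | c | f | b | u | e | z
1 | 4 | 5 | 4 | s | 5 | p

yes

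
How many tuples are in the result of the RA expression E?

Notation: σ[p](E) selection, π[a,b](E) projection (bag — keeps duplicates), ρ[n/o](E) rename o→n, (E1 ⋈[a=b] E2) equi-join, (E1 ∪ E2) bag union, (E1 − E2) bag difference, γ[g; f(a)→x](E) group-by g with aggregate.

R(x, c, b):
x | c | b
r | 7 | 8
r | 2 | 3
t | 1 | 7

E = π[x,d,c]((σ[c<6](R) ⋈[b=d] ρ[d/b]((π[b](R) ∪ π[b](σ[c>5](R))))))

Subexpression sizes:
  R → 3
  σ[c<6](R) → 2
  R → 3
  π[b](R) → 3
  R → 3
  σ[c>5](R) → 1
  π[b](σ[c>5](R)) → 1
  (π[b](R) ∪ π[b](σ[c>5](R))) → 4
  ρ[d/b]((π[b](R) ∪ π[b](σ[c>5](R)))) → 4
  (σ[c<6](R) ⋈[b=d] ρ[d/b]((π[b](R) ∪ π[b](σ[c>5](R))))) → 2
  π[x,d,c]((σ[c<6](R) ⋈[b=d] ρ[d/b]((π[b](R) ∪ π[b](σ[c>5](R)))))) → 2

|E| = 2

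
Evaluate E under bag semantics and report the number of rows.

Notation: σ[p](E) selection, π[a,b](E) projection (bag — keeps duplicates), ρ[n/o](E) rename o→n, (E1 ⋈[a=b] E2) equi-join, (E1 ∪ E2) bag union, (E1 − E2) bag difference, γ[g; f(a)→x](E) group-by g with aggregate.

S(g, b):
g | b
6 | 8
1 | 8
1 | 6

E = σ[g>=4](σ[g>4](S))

Stepwise |·|:
  S → 3
  σ[g>4](S) → 1
  σ[g>=4](σ[g>4](S)) → 1

|E| = 1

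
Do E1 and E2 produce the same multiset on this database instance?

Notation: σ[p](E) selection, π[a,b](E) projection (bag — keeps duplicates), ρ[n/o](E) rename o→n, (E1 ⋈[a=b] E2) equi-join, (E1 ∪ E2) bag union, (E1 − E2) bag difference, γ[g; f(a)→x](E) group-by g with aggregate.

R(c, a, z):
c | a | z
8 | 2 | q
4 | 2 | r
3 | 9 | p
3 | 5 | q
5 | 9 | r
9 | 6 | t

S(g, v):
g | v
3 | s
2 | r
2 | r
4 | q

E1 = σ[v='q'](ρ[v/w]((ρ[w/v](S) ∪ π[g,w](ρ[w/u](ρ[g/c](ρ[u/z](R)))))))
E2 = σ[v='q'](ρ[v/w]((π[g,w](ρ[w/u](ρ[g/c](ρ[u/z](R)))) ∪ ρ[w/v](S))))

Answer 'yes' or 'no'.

E1 subexpression sizes:
  S → 4
  ρ[w/v](S) → 4
  R → 6
  ρ[u/z](R) → 6
  ρ[g/c](ρ[u/z](R)) → 6
  ρ[w/u](ρ[g/c](ρ[u/z](R))) → 6
  π[g,w](ρ[w/u](ρ[g/c](ρ[u/z](R)))) → 6
  (ρ[w/v](S) ∪ π[g,w](ρ[w/u](ρ[g/c](ρ[u/z](R))))) → 10
  ρ[v/w]((ρ[w/v](S) ∪ π[g,w](ρ[w/u](ρ[g/c](ρ[u/z](R)))))) → 10
  σ[v='q'](ρ[v/w]((ρ[w/v](S) ∪ π[g,w](ρ[w/u](ρ[g/c](ρ[u/z](R))))))) → 3
E2 subexpression sizes:
  R → 6
  ρ[u/z](R) → 6
  ρ[g/c](ρ[u/z](R)) → 6
  ρ[w/u](ρ[g/c](ρ[u/z](R))) → 6
  π[g,w](ρ[w/u](ρ[g/c](ρ[u/z](R)))) → 6
  S → 4
  ρ[w/v](S) → 4
  (π[g,w](ρ[w/u](ρ[g/c](ρ[u/z](R)))) ∪ ρ[w/v](S)) → 10
  ρ[v/w]((π[g,w](ρ[w/u](ρ[g/c](ρ[u/z](R)))) ∪ ρ[w/v](S))) → 10
  σ[v='q'](ρ[v/w]((π[g,w](ρ[w/u](ρ[g/c](ρ[u/z](R)))) ∪ ρ[w/v](S)))) → 3

E1 and E2 produce the same multiset:
g | v
3 | q
4 | q
8 | q

yes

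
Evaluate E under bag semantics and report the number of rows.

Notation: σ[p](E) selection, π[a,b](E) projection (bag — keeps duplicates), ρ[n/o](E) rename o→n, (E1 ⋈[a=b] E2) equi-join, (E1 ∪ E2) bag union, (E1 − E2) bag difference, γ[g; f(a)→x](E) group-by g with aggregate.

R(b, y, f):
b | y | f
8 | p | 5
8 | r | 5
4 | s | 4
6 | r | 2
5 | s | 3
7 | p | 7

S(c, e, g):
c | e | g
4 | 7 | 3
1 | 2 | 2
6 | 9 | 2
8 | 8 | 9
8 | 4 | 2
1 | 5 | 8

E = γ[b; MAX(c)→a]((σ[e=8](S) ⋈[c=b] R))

Per-node cardinality:
  S → 6
  σ[e=8](S) → 1
  R → 6
  (σ[e=8](S) ⋈[c=b] R) → 2
  γ[b; MAX(c)→a]((σ[e=8](S) ⋈[c=b] R)) → 1

|E| = 1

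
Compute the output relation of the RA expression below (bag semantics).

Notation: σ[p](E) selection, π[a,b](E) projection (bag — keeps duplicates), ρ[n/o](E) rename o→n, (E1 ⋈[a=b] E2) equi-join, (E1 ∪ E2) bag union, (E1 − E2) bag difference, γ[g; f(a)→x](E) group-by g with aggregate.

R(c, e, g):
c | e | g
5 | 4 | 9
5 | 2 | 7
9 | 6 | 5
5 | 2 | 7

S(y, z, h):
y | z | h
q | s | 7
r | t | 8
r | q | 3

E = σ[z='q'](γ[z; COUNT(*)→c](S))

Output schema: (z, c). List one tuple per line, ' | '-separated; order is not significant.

Per-node cardinality:
  S → 3
  γ[z; COUNT(*)→c](S) → 3
  σ[z='q'](γ[z; COUNT(*)→c](S)) → 1

== RESULT ==
z | c
q | 1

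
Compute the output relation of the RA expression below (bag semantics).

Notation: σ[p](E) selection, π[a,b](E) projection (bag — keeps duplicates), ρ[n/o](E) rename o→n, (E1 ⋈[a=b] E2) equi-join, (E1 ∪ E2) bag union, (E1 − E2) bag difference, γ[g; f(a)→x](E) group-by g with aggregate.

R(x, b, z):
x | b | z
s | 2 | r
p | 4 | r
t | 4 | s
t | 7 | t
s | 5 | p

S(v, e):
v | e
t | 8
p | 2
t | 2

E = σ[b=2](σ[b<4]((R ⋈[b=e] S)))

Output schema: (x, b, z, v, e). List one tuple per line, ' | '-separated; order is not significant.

Stepwise |·|:
  R → 5
  S → 3
  (R ⋈[b=e] S) → 2
  σ[b<4]((R ⋈[b=e] S)) → 2
  σ[b=2](σ[b<4]((R ⋈[b=e] S))) → 2

== RESULT ==
x | b | z | v | e
s | 2 | r | p | 2
s | 2 | r | t | 2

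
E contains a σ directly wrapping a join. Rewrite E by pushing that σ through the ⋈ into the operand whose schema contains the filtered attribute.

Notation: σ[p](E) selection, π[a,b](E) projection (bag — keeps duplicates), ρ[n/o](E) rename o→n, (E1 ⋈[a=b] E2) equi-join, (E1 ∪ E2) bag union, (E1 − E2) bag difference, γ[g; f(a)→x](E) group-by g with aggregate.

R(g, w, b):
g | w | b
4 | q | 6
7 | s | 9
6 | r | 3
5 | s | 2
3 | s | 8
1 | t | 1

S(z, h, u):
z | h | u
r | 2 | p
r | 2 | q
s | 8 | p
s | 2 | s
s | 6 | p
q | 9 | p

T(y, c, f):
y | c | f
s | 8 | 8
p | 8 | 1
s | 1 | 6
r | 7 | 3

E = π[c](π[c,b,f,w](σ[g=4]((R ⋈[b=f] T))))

σ filters on g, owned by the left side.
E' = π[c](π[c,b,f,w]((σ[g=4](R) ⋈[b=f] T)))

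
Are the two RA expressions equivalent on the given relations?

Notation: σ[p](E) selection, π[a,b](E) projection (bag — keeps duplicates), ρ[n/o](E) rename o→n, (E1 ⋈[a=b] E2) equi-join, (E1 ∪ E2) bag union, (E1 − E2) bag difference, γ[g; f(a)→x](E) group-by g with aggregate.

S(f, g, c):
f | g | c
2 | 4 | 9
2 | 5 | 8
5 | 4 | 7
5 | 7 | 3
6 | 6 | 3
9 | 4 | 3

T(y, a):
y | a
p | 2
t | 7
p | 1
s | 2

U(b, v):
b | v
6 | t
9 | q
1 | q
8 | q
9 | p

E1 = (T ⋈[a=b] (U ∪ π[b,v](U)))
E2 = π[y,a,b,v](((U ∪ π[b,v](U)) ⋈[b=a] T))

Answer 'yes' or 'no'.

E1 row counts bottom-up:
  T → 4
  U → 5
  U → 5
  π[b,v](U) → 5
  (U ∪ π[b,v](U)) → 10
  (T ⋈[a=b] (U ∪ π[b,v](U))) → 2
E2 row counts bottom-up:
  U → 5
  U → 5
  π[b,v](U) → 5
  (U ∪ π[b,v](U)) → 10
  T → 4
  ((U ∪ π[b,v](U)) ⋈[b=a] T) → 2
  π[y,a,b,v](((U ∪ π[b,v](U)) ⋈[b=a] T)) → 2

E1 and E2 produce the same multiset:
y | a | b | v
p | 1 | 1 | q
p | 1 | 1 | q

yes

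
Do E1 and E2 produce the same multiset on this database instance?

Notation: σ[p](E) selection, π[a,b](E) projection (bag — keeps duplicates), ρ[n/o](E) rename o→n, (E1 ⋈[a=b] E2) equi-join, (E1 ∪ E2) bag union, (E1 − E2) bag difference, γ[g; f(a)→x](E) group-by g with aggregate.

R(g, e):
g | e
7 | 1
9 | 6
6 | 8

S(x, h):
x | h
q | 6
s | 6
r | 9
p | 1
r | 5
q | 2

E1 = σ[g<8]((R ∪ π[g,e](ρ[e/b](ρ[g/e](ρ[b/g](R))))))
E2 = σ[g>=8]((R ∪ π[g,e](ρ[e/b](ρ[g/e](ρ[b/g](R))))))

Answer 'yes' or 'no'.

E1 stepwise |·|:
  R → 3
  R → 3
  ρ[b/g](R) → 3
  ρ[g/e](ρ[b/g](R)) → 3
  ρ[e/b](ρ[g/e](ρ[b/g](R))) → 3
  π[g,e](ρ[e/b](ρ[g/e](ρ[b/g](R)))) → 3
  (R ∪ π[g,e](ρ[e/b](ρ[g/e](ρ[b/g](R))))) → 6
  σ[g<8]((R ∪ π[g,e](ρ[e/b](ρ[g/e](ρ[b/g](R)))))) → 4
E2 stepwise |·|:
  R → 3
  R → 3
  ρ[b/g](R) → 3
  ρ[g/e](ρ[b/g](R)) → 3
  ρ[e/b](ρ[g/e](ρ[b/g](R))) → 3
  π[g,e](ρ[e/b](ρ[g/e](ρ[b/g](R)))) → 3
  (R ∪ π[g,e](ρ[e/b](ρ[g/e](ρ[b/g](R))))) → 6
  σ[g>=8]((R ∪ π[g,e](ρ[e/b](ρ[g/e](ρ[b/g](R)))))) → 2

E1 result:
g | e
1 | 7
6 | 8
6 | 9
7 | 1
E2 result:
g | e
8 | 6
9 | 6
Witness: (1, 7) appears 1× in E1 but 0× in E2.

no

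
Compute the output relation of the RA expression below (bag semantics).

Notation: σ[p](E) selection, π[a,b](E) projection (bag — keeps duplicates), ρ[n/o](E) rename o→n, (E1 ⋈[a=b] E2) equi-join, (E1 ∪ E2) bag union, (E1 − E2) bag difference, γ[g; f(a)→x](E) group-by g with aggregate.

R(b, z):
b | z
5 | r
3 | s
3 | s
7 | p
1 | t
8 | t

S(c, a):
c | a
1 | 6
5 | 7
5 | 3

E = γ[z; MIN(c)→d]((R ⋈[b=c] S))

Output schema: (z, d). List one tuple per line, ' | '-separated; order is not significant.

Per-node cardinality:
  R → 6
  S → 3
  (R ⋈[b=c] S) → 3
  γ[z; MIN(c)→d]((R ⋈[b=c] S)) → 2

== RESULT ==
z | d
r | 5
t | 1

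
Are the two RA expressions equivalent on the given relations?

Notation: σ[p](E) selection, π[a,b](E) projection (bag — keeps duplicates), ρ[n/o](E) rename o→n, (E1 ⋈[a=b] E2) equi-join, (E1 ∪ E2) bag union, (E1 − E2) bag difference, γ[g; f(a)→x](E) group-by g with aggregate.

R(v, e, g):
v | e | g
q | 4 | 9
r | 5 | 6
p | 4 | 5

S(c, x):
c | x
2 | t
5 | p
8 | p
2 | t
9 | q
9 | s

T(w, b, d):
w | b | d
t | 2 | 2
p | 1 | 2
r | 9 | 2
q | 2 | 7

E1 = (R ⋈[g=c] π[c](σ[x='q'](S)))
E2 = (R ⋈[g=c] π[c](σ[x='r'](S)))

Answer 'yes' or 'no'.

E1 row counts bottom-up:
  R → 3
  S → 6
  σ[x='q'](S) → 1
  π[c](σ[x='q'](S)) → 1
  (R ⋈[g=c] π[c](σ[x='q'](S))) → 1
E2 row counts bottom-up:
  R → 3
  S → 6
  σ[x='r'](S) → 0
  π[c](σ[x='r'](S)) → 0
  (R ⋈[g=c] π[c](σ[x='r'](S))) → 0

E1 result:
v | e | g | c
q | 4 | 9 | 9
E2 result:
v | e | g | c
(0 rows)
Witness: ('q', 4, 9, 9) appears 1× in E1 but 0× in E2.

no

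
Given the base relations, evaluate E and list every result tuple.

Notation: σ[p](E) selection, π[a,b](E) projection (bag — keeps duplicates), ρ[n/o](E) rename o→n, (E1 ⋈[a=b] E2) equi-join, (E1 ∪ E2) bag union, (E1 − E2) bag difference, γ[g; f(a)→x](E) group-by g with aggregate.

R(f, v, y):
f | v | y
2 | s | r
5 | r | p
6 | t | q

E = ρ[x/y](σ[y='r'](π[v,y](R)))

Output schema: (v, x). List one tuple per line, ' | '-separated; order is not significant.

Subexpression sizes:
  R → 3
  π[v,y](R) → 3
  σ[y='r'](π[v,y](R)) → 1
  ρ[x/y](σ[y='r'](π[v,y](R))) → 1

== RESULT ==
v | x
s | r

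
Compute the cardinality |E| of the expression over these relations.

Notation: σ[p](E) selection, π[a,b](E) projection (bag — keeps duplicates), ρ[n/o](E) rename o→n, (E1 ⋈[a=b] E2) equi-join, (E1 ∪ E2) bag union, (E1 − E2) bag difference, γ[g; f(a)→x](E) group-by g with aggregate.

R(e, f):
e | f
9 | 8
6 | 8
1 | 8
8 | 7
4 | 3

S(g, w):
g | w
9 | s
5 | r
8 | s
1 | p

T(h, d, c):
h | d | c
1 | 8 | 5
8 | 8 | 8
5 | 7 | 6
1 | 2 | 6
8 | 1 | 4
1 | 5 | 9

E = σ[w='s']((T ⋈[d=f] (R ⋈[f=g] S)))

Stepwise |·|:
  T → 6
  R → 5
  S → 4
  (R ⋈[f=g] S) → 3
  (T ⋈[d=f] (R ⋈[f=g] S)) → 6
  σ[w='s']((T ⋈[d=f] (R ⋈[f=g] S))) → 6

|E| = 6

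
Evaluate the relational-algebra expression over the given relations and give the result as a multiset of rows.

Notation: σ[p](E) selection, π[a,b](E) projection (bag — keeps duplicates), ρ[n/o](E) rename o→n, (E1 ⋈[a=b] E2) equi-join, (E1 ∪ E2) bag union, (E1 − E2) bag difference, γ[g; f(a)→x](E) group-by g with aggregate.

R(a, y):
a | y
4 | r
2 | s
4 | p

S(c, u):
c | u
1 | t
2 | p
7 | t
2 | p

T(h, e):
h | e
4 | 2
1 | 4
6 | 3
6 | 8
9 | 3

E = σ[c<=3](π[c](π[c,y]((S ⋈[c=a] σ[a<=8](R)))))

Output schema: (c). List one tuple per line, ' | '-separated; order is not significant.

Row counts bottom-up:
  S → 4
  R → 3
  σ[a<=8](R) → 3
  (S ⋈[c=a] σ[a<=8](R)) → 2
  π[c,y]((S ⋈[c=a] σ[a<=8](R))) → 2
  π[c](π[c,y]((S ⋈[c=a] σ[a<=8](R)))) → 2
  σ[c<=3](π[c](π[c,y]((S ⋈[c=a] σ[a<=8](R))))) → 2

== RESULT ==
c
2
2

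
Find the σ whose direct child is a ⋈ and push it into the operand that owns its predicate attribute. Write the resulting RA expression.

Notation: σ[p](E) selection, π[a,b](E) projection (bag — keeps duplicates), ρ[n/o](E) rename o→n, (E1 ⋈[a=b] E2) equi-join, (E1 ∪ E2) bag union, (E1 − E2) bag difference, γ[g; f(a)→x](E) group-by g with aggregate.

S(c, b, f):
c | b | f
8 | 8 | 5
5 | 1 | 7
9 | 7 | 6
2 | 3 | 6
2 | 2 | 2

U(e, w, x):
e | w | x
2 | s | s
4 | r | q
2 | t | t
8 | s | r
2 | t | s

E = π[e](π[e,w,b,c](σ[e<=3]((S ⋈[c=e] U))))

σ filters on e, owned by the right side.
E' = π[e](π[e,w,b,c]((S ⋈[c=e] σ[e<=3](U))))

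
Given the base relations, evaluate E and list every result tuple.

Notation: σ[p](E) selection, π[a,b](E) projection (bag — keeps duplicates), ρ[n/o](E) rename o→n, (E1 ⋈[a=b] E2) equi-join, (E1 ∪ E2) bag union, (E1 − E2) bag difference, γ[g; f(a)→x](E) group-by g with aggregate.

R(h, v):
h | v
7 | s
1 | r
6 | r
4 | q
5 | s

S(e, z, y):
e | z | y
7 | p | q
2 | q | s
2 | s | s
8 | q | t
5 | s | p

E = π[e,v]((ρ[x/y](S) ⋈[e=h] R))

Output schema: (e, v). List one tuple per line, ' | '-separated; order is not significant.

Per-node cardinality:
  S → 5
  ρ[x/y](S) → 5
  R → 5
  (ρ[x/y](S) ⋈[e=h] R) → 2
  π[e,v]((ρ[x/y](S) ⋈[e=h] R)) → 2

== RESULT ==
e | v
5 | s
7 | s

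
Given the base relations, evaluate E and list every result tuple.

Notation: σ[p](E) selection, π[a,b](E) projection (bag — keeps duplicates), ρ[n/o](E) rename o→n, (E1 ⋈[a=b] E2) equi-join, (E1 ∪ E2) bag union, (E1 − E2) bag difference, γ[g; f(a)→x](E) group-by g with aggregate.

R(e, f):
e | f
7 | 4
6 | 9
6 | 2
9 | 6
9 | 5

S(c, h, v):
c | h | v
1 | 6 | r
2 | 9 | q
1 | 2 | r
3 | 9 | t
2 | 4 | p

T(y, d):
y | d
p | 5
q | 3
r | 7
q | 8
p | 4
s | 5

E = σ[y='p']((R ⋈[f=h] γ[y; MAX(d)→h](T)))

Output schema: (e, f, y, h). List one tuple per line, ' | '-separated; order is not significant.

Row counts bottom-up:
  R → 5
  T → 6
  γ[y; MAX(d)→h](T) → 4
  (R ⋈[f=h] γ[y; MAX(d)→h](T)) → 2
  σ[y='p']((R ⋈[f=h] γ[y; MAX(d)→h](T))) → 1

== RESULT ==
e | f | y | h
9 | 5 | p | 5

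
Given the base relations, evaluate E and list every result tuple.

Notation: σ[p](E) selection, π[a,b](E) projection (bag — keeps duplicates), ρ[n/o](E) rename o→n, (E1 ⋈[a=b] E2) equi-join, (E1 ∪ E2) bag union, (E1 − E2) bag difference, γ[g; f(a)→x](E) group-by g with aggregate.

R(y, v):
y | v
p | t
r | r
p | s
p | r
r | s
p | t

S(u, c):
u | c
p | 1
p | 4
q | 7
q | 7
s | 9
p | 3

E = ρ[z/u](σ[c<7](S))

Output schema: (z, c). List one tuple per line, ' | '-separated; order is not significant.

Per-node cardinality:
  S → 6
  σ[c<7](S) → 3
  ρ[z/u](σ[c<7](S)) → 3

== RESULT ==
z | c
p | 1
p | 3
p | 4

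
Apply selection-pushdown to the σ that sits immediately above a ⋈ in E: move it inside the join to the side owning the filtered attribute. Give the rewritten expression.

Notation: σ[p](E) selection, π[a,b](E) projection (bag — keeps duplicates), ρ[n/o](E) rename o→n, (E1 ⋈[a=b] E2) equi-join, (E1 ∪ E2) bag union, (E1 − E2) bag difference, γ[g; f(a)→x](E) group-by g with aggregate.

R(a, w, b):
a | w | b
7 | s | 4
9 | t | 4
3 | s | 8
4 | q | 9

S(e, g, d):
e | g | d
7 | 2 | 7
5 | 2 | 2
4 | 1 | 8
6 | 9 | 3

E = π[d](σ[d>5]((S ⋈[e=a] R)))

σ filters on d, owned by the left side.
E' = π[d]((σ[d>5](S) ⋈[e=a] R))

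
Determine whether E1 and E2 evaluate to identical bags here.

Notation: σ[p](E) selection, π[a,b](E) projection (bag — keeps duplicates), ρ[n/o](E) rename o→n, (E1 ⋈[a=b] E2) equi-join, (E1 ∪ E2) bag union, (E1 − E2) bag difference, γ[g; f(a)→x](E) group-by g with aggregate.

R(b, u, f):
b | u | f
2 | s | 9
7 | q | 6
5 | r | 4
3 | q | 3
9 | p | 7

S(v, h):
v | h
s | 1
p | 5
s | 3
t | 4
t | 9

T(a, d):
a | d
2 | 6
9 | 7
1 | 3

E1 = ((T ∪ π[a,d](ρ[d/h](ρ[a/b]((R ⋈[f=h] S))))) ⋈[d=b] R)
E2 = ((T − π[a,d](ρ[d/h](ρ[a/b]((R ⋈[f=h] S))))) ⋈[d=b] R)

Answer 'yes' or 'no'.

E1 stepwise |·|:
  T → 3
  R → 5
  S → 5
  (R ⋈[f=h] S) → 3
  ρ[a/b]((R ⋈[f=h] S)) → 3
  ρ[d/h](ρ[a/b]((R ⋈[f=h] S))) → 3
  π[a,d](ρ[d/h](ρ[a/b]((R ⋈[f=h] S)))) → 3
  (T ∪ π[a,d](ρ[d/h](ρ[a/b]((R ⋈[f=h] S))))) → 6
  R → 5
  ((T ∪ π[a,d](ρ[d/h](ρ[a/b]((R ⋈[f=h] S))))) ⋈[d=b] R) → 4
E2 stepwise |·|:
  T → 3
  R → 5
  S → 5
  (R ⋈[f=h] S) → 3
  ρ[a/b]((R ⋈[f=h] S)) → 3
  ρ[d/h](ρ[a/b]((R ⋈[f=h] S))) → 3
  π[a,d](ρ[d/h](ρ[a/b]((R ⋈[f=h] S)))) → 3
  (T − π[a,d](ρ[d/h](ρ[a/b]((R ⋈[f=h] S))))) → 3
  R → 5
  ((T − π[a,d](ρ[d/h](ρ[a/b]((R ⋈[f=h] S))))) ⋈[d=b] R) → 2

E1 result:
a | d | b | u | f
1 | 3 | 3 | q | 3
2 | 9 | 9 | p | 7
3 | 3 | 3 | q | 3
9 | 7 | 7 | q | 6
E2 result:
a | d | b | u | f
1 | 3 | 3 | q | 3
9 | 7 | 7 | q | 6
Witness: (3, 3, 3, 'q', 3) appears 1× in E1 but 0× in E2.

no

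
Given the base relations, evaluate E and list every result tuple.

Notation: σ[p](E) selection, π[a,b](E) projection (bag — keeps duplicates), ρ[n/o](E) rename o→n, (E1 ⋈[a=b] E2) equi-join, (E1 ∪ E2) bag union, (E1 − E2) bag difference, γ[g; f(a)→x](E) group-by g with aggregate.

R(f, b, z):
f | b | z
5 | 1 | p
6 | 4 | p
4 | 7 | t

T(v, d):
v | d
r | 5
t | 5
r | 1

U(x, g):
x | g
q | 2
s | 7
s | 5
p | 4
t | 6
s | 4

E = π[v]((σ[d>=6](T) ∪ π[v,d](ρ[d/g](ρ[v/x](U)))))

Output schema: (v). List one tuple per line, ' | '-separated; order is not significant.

Row counts bottom-up:
  T → 3
  σ[d>=6](T) → 0
  U → 6
  ρ[v/x](U) → 6
  ρ[d/g](ρ[v/x](U)) → 6
  π[v,d](ρ[d/g](ρ[v/x](U))) → 6
  (σ[d>=6](T) ∪ π[v,d](ρ[d/g](ρ[v/x](U)))) → 6
  π[v]((σ[d>=6](T) ∪ π[v,d](ρ[d/g](ρ[v/x](U))))) → 6

== RESULT ==
v
p
q
s
s
s
t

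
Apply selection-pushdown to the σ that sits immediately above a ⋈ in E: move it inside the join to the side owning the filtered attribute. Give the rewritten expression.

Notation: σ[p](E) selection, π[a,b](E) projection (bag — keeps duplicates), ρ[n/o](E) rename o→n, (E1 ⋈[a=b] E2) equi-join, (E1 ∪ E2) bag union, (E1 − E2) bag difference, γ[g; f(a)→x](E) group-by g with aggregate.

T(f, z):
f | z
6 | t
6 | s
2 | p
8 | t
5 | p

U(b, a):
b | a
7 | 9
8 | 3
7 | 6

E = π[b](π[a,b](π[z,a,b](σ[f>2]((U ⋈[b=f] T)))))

σ filters on f, owned by the right side.
E' = π[b](π[a,b](π[z,a,b]((U ⋈[b=f] σ[f>2](T)))))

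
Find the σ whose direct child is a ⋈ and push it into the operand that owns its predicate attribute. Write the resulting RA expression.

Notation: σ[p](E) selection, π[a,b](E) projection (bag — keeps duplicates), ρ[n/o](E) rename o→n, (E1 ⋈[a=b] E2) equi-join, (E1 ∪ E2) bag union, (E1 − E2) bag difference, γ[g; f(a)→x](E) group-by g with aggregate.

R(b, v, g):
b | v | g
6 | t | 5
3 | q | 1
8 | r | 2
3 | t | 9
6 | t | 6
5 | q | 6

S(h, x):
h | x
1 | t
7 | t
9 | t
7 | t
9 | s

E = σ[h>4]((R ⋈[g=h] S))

σ filters on h, owned by the right side.
E' = (R ⋈[g=h] σ[h>4](S))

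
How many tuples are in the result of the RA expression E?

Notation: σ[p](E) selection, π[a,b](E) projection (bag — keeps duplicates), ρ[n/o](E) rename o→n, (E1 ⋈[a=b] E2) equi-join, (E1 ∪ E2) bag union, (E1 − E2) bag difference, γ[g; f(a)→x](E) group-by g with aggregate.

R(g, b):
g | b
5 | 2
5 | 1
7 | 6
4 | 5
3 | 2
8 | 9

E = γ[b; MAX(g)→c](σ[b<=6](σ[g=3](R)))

Subexpression sizes:
  R → 6
  σ[g=3](R) → 1
  σ[b<=6](σ[g=3](R)) → 1
  γ[b; MAX(g)→c](σ[b<=6](σ[g=3](R))) → 1

|E| = 1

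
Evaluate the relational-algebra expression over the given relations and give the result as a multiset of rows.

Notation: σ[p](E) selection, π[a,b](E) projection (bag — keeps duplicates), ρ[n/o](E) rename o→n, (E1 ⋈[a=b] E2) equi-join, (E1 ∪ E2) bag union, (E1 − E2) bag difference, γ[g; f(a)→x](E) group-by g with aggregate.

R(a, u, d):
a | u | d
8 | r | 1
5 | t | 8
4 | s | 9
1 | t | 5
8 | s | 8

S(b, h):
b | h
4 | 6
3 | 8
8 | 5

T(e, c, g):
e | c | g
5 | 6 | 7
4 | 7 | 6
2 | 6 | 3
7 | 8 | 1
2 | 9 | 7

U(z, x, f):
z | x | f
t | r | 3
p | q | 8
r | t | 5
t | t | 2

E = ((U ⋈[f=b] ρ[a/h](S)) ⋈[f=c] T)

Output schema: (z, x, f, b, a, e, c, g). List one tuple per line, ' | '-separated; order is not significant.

Stepwise |·|:
  U → 4
  S → 3
  ρ[a/h](S) → 3
  (U ⋈[f=b] ρ[a/h](S)) → 2
  T → 5
  ((U ⋈[f=b] ρ[a/h](S)) ⋈[f=c] T) → 1

== RESULT ==
z | x | f | b | a | e | c | g
p | q | 8 | 8 | 5 | 7 | 8 | 1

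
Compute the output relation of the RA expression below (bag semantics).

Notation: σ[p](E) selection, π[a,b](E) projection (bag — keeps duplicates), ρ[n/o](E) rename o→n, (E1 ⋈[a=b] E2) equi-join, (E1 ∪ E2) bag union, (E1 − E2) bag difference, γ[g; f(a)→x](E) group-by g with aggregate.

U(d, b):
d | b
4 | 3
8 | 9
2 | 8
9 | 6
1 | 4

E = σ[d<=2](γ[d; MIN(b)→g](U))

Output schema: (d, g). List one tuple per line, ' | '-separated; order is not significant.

Subexpression sizes:
  U → 5
  γ[d; MIN(b)→g](U) → 5
  σ[d<=2](γ[d; MIN(b)→g](U)) → 2

== RESULT ==
d | g
1 | 4
2 | 8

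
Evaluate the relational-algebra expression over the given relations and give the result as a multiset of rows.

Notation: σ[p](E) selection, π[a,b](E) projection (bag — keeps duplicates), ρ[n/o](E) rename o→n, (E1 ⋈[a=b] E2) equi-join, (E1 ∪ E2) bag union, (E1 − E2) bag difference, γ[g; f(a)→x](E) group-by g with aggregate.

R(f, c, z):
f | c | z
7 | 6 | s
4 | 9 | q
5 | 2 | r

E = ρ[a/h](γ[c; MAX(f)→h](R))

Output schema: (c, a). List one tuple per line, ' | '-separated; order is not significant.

Subexpression sizes:
  R → 3
  γ[c; MAX(f)→h](R) → 3
  ρ[a/h](γ[c; MAX(f)→h](R)) → 3

== RESULT ==
c | a
2 | 5
6 | 7
9 | 4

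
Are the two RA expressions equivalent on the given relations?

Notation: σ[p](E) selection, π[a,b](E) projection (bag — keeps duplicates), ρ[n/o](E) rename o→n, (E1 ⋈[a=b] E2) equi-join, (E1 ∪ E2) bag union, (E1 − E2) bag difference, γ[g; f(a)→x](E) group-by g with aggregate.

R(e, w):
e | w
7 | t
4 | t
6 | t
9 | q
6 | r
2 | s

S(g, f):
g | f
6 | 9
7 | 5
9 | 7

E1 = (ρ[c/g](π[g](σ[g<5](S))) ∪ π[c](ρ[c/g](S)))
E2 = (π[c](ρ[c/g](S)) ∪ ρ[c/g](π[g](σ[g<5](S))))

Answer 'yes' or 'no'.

E1 per-node cardinality:
  S → 3
  σ[g<5](S) → 0
  π[g](σ[g<5](S)) → 0
  ρ[c/g](π[g](σ[g<5](S))) → 0
  S → 3
  ρ[c/g](S) → 3
  π[c](ρ[c/g](S)) → 3
  (ρ[c/g](π[g](σ[g<5](S))) ∪ π[c](ρ[c/g](S))) → 3
E2 per-node cardinality:
  S → 3
  ρ[c/g](S) → 3
  π[c](ρ[c/g](S)) → 3
  S → 3
  σ[g<5](S) → 0
  π[g](σ[g<5](S)) → 0
  ρ[c/g](π[g](σ[g<5](S))) → 0
  (π[c](ρ[c/g](S)) ∪ ρ[c/g](π[g](σ[g<5](S)))) → 3

E1 and E2 produce the same multiset:
c
6
7
9

yes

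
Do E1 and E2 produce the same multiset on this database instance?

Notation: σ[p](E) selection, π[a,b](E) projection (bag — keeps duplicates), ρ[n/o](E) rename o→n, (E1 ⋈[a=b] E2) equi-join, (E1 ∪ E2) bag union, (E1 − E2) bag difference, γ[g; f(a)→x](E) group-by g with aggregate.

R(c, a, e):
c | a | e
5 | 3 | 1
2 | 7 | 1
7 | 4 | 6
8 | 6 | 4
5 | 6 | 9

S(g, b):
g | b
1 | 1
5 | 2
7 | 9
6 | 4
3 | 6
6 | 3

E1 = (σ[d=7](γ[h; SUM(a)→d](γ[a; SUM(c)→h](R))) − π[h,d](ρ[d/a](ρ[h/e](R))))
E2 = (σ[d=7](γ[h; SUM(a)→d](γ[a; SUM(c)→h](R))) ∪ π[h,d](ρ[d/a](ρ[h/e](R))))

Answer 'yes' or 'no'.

E1 stepwise |·|:
  R → 5
  γ[a; SUM(c)→h](R) → 4
  γ[h; SUM(a)→d](γ[a; SUM(c)→h](R)) → 4
  σ[d=7](γ[h; SUM(a)→d](γ[a; SUM(c)→h](R))) → 1
  R → 5
  ρ[h/e](R) → 5
  ρ[d/a](ρ[h/e](R)) → 5
  π[h,d](ρ[d/a](ρ[h/e](R))) → 5
  (σ[d=7](γ[h; SUM(a)→d](γ[a; SUM(c)→h](R))) − π[h,d](ρ[d/a](ρ[h/e](R)))) → 1
E2 stepwise |·|:
  R → 5
  γ[a; SUM(c)→h](R) → 4
  γ[h; SUM(a)→d](γ[a; SUM(c)→h](R)) → 4
  σ[d=7](γ[h; SUM(a)→d](γ[a; SUM(c)→h](R))) → 1
  R → 5
  ρ[h/e](R) → 5
  ρ[d/a](ρ[h/e](R)) → 5
  π[h,d](ρ[d/a](ρ[h/e](R))) → 5
  (σ[d=7](γ[h; SUM(a)→d](γ[a; SUM(c)→h](R))) ∪ π[h,d](ρ[d/a](ρ[h/e](R)))) → 6

E1 result:
h | d
2 | 7
E2 result:
h | d
1 | 3
1 | 7
2 | 7
4 | 6
6 | 4
9 | 6
Witness: (1, 7) appears 0× in E1 but 1× in E2.

no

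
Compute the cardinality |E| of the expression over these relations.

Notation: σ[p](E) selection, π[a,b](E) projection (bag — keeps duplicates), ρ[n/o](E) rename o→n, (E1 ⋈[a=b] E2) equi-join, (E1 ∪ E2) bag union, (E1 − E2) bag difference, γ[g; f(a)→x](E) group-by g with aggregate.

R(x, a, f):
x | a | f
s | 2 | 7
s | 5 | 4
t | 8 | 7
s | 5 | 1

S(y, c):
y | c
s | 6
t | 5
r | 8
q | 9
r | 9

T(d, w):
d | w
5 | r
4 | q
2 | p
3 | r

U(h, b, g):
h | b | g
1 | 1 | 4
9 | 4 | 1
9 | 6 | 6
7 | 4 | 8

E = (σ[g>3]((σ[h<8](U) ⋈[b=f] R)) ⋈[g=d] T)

Stepwise |·|:
  U → 4
  σ[h<8](U) → 2
  R → 4
  (σ[h<8](U) ⋈[b=f] R) → 2
  σ[g>3]((σ[h<8](U) ⋈[b=f] R)) → 2
  T → 4
  (σ[g>3]((σ[h<8](U) ⋈[b=f] R)) ⋈[g=d] T) → 1

|E| = 1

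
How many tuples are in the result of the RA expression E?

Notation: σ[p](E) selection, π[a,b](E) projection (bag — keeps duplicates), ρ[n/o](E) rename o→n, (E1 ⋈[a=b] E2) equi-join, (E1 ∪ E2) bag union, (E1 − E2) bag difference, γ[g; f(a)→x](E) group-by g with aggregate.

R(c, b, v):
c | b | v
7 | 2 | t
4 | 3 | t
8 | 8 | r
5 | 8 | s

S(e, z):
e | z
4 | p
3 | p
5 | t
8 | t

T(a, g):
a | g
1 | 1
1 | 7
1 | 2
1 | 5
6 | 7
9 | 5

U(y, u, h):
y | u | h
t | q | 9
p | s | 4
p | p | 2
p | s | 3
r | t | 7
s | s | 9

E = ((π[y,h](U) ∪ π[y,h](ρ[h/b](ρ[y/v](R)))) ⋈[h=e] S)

Per-node cardinality:
  U → 6
  π[y,h](U) → 6
  R → 4
  ρ[y/v](R) → 4
  ρ[h/b](ρ[y/v](R)) → 4
  π[y,h](ρ[h/b](ρ[y/v](R))) → 4
  (π[y,h](U) ∪ π[y,h](ρ[h/b](ρ[y/v](R)))) → 10
  S → 4
  ((π[y,h](U) ∪ π[y,h](ρ[h/b](ρ[y/v](R)))) ⋈[h=e] S) → 5

|E| = 5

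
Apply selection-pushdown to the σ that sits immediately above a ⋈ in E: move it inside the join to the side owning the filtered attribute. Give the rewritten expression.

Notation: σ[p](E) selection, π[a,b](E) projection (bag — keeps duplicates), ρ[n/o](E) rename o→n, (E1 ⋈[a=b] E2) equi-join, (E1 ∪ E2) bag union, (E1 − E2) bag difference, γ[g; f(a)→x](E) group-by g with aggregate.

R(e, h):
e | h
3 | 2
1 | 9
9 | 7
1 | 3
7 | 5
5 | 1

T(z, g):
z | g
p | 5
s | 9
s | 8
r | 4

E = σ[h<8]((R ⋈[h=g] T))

σ filters on h, owned by the left side.
E' = (σ[h<8](R) ⋈[h=g] T)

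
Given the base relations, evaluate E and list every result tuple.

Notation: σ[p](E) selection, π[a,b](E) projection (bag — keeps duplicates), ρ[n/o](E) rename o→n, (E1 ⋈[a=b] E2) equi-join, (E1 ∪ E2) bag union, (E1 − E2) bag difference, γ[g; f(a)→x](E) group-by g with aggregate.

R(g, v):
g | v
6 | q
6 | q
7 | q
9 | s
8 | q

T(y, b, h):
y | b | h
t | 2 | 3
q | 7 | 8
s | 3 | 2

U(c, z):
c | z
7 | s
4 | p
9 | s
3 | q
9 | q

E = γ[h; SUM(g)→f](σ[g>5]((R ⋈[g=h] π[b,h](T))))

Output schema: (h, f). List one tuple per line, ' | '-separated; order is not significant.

Per-node cardinality:
  R → 5
  T → 3
  π[b,h](T) → 3
  (R ⋈[g=h] π[b,h](T)) → 1
  σ[g>5]((R ⋈[g=h] π[b,h](T))) → 1
  γ[h; SUM(g)→f](σ[g>5]((R ⋈[g=h] π[b,h](T)))) → 1

== RESULT ==
h | f
8 | 8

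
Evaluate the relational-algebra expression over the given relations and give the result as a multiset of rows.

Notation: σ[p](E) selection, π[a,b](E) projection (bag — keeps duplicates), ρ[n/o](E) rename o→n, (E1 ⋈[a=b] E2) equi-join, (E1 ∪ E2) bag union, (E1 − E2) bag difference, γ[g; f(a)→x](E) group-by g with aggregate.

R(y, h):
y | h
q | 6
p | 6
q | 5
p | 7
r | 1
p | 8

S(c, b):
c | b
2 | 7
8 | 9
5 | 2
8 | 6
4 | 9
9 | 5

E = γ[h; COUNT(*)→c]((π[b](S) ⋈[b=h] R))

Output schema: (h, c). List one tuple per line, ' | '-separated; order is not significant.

Subexpression sizes:
  S → 6
  π[b](S) → 6
  R → 6
  (π[b](S) ⋈[b=h] R) → 4
  γ[h; COUNT(*)→c]((π[b](S) ⋈[b=h] R)) → 3

== RESULT ==
h | c
5 | 1
6 | 2
7 | 1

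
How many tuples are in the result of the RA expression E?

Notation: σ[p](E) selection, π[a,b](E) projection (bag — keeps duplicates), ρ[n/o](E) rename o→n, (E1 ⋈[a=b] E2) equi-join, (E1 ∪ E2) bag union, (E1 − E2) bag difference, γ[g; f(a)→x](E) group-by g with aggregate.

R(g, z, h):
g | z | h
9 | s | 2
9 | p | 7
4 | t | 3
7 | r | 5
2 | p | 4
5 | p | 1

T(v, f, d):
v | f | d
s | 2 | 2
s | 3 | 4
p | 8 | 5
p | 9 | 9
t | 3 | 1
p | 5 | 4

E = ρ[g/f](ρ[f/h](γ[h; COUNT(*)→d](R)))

Row counts bottom-up:
  R → 6
  γ[h; COUNT(*)→d](R) → 6
  ρ[f/h](γ[h; COUNT(*)→d](R)) → 6
  ρ[g/f](ρ[f/h](γ[h; COUNT(*)→d](R))) → 6

|E| = 6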